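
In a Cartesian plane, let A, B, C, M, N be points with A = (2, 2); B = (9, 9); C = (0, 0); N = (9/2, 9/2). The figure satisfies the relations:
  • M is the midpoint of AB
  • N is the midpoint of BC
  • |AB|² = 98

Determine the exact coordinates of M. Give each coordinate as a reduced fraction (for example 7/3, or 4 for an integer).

M = (11/2, 11/2)

1. M_x = 11/2  [2·M = A+B = (2, 2)+(9, 9)]
2. M_y = 11/2  [2·M = A+B = (2, 2)+(9, 9)]
   so M = (11/2, 11/2)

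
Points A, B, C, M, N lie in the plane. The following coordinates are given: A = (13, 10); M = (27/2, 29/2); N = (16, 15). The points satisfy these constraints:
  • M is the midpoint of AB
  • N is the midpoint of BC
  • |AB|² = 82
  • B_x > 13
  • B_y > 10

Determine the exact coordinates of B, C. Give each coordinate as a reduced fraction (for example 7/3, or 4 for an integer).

1. B_x = 14  [B = 2·M−A = 2·(27/2, 29/2)−(13, 10)]
2. B_y = 19  [B = 2·M−A = 2·(27/2, 29/2)−(13, 10)]
   so B = (14, 19)
3. C_x = 18  [C = 2·N−B = 2·(16, 15)−(14, 19)]
4. C_y = 11  [C = 2·N−B = 2·(16, 15)−(14, 19)]
   so C = (18, 11)

B = (14, 19)
C = (18, 11)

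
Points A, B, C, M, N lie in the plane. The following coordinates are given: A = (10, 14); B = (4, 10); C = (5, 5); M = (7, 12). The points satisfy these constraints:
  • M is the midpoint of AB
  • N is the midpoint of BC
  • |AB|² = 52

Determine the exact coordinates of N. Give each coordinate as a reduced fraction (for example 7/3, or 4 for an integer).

1. N_x = 9/2  [2·N = B+C = (4, 10)+(5, 5)]
2. N_y = 15/2  [2·N = B+C = (4, 10)+(5, 5)]
   so N = (9/2, 15/2)

N = (9/2, 15/2)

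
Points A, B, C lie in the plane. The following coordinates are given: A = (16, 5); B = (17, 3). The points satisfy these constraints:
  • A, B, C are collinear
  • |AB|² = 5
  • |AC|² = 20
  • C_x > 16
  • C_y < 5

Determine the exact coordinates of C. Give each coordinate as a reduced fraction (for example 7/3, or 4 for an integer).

C = (18, 1)

1. C_x = 18  [[A, B, C are collinear ⇒ 2x+1y-37=0] ∩ [|C−(16, 5)|²=20]]
2. C_y = 1  [[A, B, C are collinear ⇒ 2x+1y-37=0] ∩ [|C−(16, 5)|²=20]]
   so C = (18, 1)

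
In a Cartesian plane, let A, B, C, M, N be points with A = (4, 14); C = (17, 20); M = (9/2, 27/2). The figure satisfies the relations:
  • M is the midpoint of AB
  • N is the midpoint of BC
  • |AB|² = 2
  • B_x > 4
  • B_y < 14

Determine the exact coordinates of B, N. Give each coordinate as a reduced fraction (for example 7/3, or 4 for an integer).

B = (5, 13)
N = (11, 33/2)

1. B_x = 5  [B = 2·M−A = 2·(9/2, 27/2)−(4, 14)]
2. B_y = 13  [B = 2·M−A = 2·(9/2, 27/2)−(4, 14)]
   so B = (5, 13)
3. N_x = 11  [2·N = B+C = (5, 13)+(17, 20)]
4. N_y = 33/2  [2·N = B+C = (5, 13)+(17, 20)]
   so N = (11, 33/2)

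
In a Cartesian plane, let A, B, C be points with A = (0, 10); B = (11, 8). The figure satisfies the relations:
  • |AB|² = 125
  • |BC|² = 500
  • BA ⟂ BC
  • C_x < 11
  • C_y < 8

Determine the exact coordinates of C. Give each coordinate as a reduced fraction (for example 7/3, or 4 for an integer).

1. C_x = 7  [[BA ⟂ BC ⇒ -11x+2y+105=0] ∩ [|C−(11, 8)|²=500]]
2. C_y = -14  [[BA ⟂ BC ⇒ -11x+2y+105=0] ∩ [|C−(11, 8)|²=500]]
   so C = (7, -14)

C = (7, -14)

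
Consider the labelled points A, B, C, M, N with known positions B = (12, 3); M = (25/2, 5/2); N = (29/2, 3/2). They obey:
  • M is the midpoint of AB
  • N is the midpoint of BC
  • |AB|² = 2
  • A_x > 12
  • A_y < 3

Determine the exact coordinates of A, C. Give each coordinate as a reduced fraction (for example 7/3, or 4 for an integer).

1. A_x = 13  [A = 2·M−B = 2·(25/2, 5/2)−(12, 3)]
2. A_y = 2  [A = 2·M−B = 2·(25/2, 5/2)−(12, 3)]
   so A = (13, 2)
3. C_x = 17  [C = 2·N−B = 2·(29/2, 3/2)−(12, 3)]
4. C_y = 0  [C = 2·N−B = 2·(29/2, 3/2)−(12, 3)]
   so C = (17, 0)

A = (13, 2)
C = (17, 0)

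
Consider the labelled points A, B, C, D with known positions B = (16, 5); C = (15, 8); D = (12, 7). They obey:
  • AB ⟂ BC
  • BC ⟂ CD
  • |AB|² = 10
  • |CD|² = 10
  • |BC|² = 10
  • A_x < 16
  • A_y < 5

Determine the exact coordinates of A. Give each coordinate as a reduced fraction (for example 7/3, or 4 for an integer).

1. A_x = 13  [[AB ⟂ BC ⇒ 1x-3y-1=0] ∩ [|A−(16, 5)|²=10]]
2. A_y = 4  [[AB ⟂ BC ⇒ 1x-3y-1=0] ∩ [|A−(16, 5)|²=10]]
   so A = (13, 4)

A = (13, 4)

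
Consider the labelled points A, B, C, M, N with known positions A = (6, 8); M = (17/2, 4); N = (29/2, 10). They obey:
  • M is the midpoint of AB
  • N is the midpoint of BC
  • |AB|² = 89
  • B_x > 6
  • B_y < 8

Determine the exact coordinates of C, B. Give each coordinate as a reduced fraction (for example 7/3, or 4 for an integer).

C = (18, 20)
B = (11, 0)

1. B_x = 11  [B = 2·M−A = 2·(17/2, 4)−(6, 8)]
2. B_y = 0  [B = 2·M−A = 2·(17/2, 4)−(6, 8)]
   so B = (11, 0)
3. C_x = 18  [C = 2·N−B = 2·(29/2, 10)−(11, 0)]
4. C_y = 20  [C = 2·N−B = 2·(29/2, 10)−(11, 0)]
   so C = (18, 20)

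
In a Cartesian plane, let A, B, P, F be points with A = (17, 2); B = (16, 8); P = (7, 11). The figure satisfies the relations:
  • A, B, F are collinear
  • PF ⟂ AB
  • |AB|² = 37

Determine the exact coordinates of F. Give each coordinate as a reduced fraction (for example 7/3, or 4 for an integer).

1. F_x = 565/37  [[A, B, F are collinear ⇒ -6x-1y+104=0] ∩ [PF ⟂ AB ⇒ -1x+6y-59=0]]
2. F_y = 458/37  [[A, B, F are collinear ⇒ -6x-1y+104=0] ∩ [PF ⟂ AB ⇒ -1x+6y-59=0]]
   so F = (565/37, 458/37)

F = (565/37, 458/37)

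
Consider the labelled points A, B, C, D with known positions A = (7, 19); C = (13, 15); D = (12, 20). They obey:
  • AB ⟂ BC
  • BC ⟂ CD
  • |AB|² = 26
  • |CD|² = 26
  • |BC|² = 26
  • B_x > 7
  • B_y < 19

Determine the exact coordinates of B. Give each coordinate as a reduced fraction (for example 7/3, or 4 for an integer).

B = (8, 14)

1. B_x = 8  [[BC ⟂ CD ⇒ 1x-5y+62=0] ∩ [|B−(7, 19)|²=26]]
2. B_y = 14  [[BC ⟂ CD ⇒ 1x-5y+62=0] ∩ [|B−(7, 19)|²=26]]
   so B = (8, 14)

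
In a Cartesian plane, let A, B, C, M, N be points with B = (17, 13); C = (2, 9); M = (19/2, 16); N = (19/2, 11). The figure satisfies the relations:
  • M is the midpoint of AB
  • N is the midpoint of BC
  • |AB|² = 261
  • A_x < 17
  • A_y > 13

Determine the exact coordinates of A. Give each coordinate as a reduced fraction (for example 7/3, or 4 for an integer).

A = (2, 19)

1. A_x = 2  [A = 2·M−B = 2·(19/2, 16)−(17, 13)]
2. A_y = 19  [A = 2·M−B = 2·(19/2, 16)−(17, 13)]
   so A = (2, 19)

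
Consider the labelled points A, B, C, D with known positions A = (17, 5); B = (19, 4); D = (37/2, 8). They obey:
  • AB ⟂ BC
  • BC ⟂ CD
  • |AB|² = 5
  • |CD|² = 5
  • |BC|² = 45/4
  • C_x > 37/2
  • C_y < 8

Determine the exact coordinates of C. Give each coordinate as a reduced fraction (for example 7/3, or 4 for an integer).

1. C_x = 41/2  [[AB ⟂ BC ⇒ 2x-1y-34=0] ∩ [|C−(37/2, 8)|²=5]]
2. C_y = 7  [[AB ⟂ BC ⇒ 2x-1y-34=0] ∩ [|C−(37/2, 8)|²=5]]
   so C = (41/2, 7)

C = (41/2, 7)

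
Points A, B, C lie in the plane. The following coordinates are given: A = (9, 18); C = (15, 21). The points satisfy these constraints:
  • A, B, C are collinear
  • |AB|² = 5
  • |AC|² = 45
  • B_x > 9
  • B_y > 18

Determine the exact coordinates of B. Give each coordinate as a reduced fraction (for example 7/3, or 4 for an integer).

B = (11, 19)

1. B_x = 11  [[A, B, C are collinear ⇒ 3x-6y+81=0] ∩ [|B−(9, 18)|²=5]]
2. B_y = 19  [[A, B, C are collinear ⇒ 3x-6y+81=0] ∩ [|B−(9, 18)|²=5]]
   so B = (11, 19)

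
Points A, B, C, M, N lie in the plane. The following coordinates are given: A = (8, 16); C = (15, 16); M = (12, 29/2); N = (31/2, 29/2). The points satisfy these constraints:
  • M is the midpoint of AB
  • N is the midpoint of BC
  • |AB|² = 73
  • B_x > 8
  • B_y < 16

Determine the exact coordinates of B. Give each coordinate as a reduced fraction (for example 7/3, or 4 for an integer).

1. B_x = 16  [B = 2·M−A = 2·(12, 29/2)−(8, 16)]
2. B_y = 13  [B = 2·M−A = 2·(12, 29/2)−(8, 16)]
   so B = (16, 13)

B = (16, 13)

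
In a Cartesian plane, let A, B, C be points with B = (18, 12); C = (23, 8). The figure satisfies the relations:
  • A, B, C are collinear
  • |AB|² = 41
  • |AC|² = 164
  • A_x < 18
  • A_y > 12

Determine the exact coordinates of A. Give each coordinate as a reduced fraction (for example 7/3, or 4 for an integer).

A = (13, 16)

1. A_x = 13  [[A, B, C are collinear ⇒ 4x+5y-132=0] ∩ [|A−(18, 12)|²=41]]
2. A_y = 16  [[A, B, C are collinear ⇒ 4x+5y-132=0] ∩ [|A−(18, 12)|²=41]]
   so A = (13, 16)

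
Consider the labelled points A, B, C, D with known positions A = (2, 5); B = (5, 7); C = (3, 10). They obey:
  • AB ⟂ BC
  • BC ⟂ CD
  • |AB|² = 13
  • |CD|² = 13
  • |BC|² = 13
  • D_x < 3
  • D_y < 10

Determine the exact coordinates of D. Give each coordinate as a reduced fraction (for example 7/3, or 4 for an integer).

1. D_x = 0  [[BC ⟂ CD ⇒ -2x+3y-24=0] ∩ [|D−(3, 10)|²=13]]
2. D_y = 8  [[BC ⟂ CD ⇒ -2x+3y-24=0] ∩ [|D−(3, 10)|²=13]]
   so D = (0, 8)

D = (0, 8)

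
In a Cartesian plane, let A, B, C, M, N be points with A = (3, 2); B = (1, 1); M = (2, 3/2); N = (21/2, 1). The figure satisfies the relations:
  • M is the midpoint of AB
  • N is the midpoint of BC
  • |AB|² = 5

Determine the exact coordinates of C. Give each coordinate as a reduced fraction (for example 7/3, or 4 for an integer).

C = (20, 1)

1. C_x = 20  [C = 2·N−B = 2·(21/2, 1)−(1, 1)]
2. C_y = 1  [C = 2·N−B = 2·(21/2, 1)−(1, 1)]
   so C = (20, 1)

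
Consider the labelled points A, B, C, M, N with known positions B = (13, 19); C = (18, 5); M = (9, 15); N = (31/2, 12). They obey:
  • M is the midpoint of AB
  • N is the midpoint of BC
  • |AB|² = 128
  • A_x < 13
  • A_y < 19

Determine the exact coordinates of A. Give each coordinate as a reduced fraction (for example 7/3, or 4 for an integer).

A = (5, 11)

1. A_x = 5  [A = 2·M−B = 2·(9, 15)−(13, 19)]
2. A_y = 11  [A = 2·M−B = 2·(9, 15)−(13, 19)]
   so A = (5, 11)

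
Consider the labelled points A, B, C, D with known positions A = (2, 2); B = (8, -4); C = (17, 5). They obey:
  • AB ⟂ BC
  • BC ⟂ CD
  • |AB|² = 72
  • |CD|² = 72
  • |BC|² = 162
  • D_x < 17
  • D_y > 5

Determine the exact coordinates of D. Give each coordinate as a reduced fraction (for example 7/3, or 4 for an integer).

D = (11, 11)

1. D_x = 11  [[BC ⟂ CD ⇒ 9x+9y-198=0] ∩ [|D−(17, 5)|²=72]]
2. D_y = 11  [[BC ⟂ CD ⇒ 9x+9y-198=0] ∩ [|D−(17, 5)|²=72]]
   so D = (11, 11)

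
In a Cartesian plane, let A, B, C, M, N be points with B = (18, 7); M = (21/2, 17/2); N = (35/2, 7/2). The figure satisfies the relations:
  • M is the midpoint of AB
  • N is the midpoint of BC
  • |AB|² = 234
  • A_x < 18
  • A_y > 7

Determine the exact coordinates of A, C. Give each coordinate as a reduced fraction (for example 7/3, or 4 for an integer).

A = (3, 10)
C = (17, 0)

1. A_x = 3  [A = 2·M−B = 2·(21/2, 17/2)−(18, 7)]
2. A_y = 10  [A = 2·M−B = 2·(21/2, 17/2)−(18, 7)]
   so A = (3, 10)
3. C_x = 17  [C = 2·N−B = 2·(35/2, 7/2)−(18, 7)]
4. C_y = 0  [C = 2·N−B = 2·(35/2, 7/2)−(18, 7)]
   so C = (17, 0)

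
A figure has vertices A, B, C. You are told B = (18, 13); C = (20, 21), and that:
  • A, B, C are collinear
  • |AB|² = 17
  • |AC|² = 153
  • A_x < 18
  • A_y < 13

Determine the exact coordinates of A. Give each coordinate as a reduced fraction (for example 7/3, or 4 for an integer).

A = (17, 9)

1. A_x = 17  [[A, B, C are collinear ⇒ -8x+2y+118=0] ∩ [|A−(18, 13)|²=17]]
2. A_y = 9  [[A, B, C are collinear ⇒ -8x+2y+118=0] ∩ [|A−(18, 13)|²=17]]
   so A = (17, 9)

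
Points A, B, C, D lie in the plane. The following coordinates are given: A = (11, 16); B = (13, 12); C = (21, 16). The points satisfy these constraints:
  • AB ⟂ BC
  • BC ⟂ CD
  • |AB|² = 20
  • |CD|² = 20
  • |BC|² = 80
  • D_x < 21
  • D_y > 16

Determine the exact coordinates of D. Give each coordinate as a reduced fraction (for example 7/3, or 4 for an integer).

D = (19, 20)

1. D_x = 19  [[BC ⟂ CD ⇒ 8x+4y-232=0] ∩ [|D−(21, 16)|²=20]]
2. D_y = 20  [[BC ⟂ CD ⇒ 8x+4y-232=0] ∩ [|D−(21, 16)|²=20]]
   so D = (19, 20)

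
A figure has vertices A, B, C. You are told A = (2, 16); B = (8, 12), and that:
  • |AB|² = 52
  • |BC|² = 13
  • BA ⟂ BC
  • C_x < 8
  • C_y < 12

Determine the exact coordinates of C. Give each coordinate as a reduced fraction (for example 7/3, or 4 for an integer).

C = (6, 9)

1. C_x = 6  [[BA ⟂ BC ⇒ -6x+4y=0] ∩ [|C−(8, 12)|²=13]]
2. C_y = 9  [[BA ⟂ BC ⇒ -6x+4y=0] ∩ [|C−(8, 12)|²=13]]
   so C = (6, 9)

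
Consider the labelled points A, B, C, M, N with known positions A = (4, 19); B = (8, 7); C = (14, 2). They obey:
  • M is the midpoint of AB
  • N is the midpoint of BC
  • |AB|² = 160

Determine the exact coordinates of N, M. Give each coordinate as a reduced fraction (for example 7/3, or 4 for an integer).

N = (11, 9/2)
M = (6, 13)

1. M_x = 6  [2·M = A+B = (4, 19)+(8, 7)]
2. M_y = 13  [2·M = A+B = (4, 19)+(8, 7)]
   so M = (6, 13)
3. N_x = 11  [2·N = B+C = (8, 7)+(14, 2)]
4. N_y = 9/2  [2·N = B+C = (8, 7)+(14, 2)]
   so N = (11, 9/2)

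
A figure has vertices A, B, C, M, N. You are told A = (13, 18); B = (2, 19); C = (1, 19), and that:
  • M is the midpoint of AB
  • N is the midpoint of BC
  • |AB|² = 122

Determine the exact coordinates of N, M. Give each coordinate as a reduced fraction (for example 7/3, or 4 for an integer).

1. M_x = 15/2  [2·M = A+B = (13, 18)+(2, 19)]
2. M_y = 37/2  [2·M = A+B = (13, 18)+(2, 19)]
   so M = (15/2, 37/2)
3. N_x = 3/2  [2·N = B+C = (2, 19)+(1, 19)]
4. N_y = 19  [2·N = B+C = (2, 19)+(1, 19)]
   so N = (3/2, 19)

N = (3/2, 19)
M = (15/2, 37/2)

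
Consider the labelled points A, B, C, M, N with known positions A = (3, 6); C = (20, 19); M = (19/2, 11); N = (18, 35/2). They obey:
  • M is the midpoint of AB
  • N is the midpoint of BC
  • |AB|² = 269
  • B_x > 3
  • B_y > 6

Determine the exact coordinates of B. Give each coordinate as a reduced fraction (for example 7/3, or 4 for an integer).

B = (16, 16)

1. B_x = 16  [B = 2·M−A = 2·(19/2, 11)−(3, 6)]
2. B_y = 16  [B = 2·M−A = 2·(19/2, 11)−(3, 6)]
   so B = (16, 16)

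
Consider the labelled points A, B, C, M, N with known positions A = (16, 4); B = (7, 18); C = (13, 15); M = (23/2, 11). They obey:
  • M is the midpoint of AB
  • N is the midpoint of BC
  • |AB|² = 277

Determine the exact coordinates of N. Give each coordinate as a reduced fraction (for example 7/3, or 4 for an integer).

1. N_x = 10  [2·N = B+C = (7, 18)+(13, 15)]
2. N_y = 33/2  [2·N = B+C = (7, 18)+(13, 15)]
   so N = (10, 33/2)

N = (10, 33/2)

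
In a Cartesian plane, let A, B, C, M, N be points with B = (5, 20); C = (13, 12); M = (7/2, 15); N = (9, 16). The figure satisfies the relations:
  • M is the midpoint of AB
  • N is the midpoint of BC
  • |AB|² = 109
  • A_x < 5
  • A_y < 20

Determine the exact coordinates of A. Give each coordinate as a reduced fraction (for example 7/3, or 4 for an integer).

A = (2, 10)

1. A_x = 2  [A = 2·M−B = 2·(7/2, 15)−(5, 20)]
2. A_y = 10  [A = 2·M−B = 2·(7/2, 15)−(5, 20)]
   so A = (2, 10)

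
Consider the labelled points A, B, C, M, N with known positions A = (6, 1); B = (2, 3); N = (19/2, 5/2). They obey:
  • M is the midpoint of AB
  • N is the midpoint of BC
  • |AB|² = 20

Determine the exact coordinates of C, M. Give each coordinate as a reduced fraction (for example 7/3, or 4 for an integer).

1. M_x = 4  [2·M = A+B = (6, 1)+(2, 3)]
2. M_y = 2  [2·M = A+B = (6, 1)+(2, 3)]
   so M = (4, 2)
3. C_x = 17  [C = 2·N−B = 2·(19/2, 5/2)−(2, 3)]
4. C_y = 2  [C = 2·N−B = 2·(19/2, 5/2)−(2, 3)]
   so C = (17, 2)

C = (17, 2)
M = (4, 2)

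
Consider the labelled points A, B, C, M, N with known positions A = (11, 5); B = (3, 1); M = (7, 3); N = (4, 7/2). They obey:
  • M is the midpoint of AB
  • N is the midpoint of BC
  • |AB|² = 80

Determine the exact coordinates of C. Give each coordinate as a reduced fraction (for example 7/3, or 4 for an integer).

1. C_x = 5  [C = 2·N−B = 2·(4, 7/2)−(3, 1)]
2. C_y = 6  [C = 2·N−B = 2·(4, 7/2)−(3, 1)]
   so C = (5, 6)

C = (5, 6)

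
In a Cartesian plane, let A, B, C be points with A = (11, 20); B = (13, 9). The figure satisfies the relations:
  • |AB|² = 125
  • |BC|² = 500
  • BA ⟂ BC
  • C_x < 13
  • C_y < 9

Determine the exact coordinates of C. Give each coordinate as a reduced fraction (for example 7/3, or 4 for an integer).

1. C_x = -9  [[BA ⟂ BC ⇒ -2x+11y-73=0] ∩ [|C−(13, 9)|²=500]]
2. C_y = 5  [[BA ⟂ BC ⇒ -2x+11y-73=0] ∩ [|C−(13, 9)|²=500]]
   so C = (-9, 5)

C = (-9, 5)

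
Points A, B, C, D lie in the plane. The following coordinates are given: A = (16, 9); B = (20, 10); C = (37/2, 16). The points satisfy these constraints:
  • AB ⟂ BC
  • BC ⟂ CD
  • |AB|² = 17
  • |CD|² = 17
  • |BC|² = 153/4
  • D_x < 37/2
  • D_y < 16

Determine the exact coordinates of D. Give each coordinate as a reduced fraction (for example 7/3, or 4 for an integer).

1. D_x = 29/2  [[BC ⟂ CD ⇒ -3/2x+6y-273/4=0] ∩ [|D−(37/2, 16)|²=17]]
2. D_y = 15  [[BC ⟂ CD ⇒ -3/2x+6y-273/4=0] ∩ [|D−(37/2, 16)|²=17]]
   so D = (29/2, 15)

D = (29/2, 15)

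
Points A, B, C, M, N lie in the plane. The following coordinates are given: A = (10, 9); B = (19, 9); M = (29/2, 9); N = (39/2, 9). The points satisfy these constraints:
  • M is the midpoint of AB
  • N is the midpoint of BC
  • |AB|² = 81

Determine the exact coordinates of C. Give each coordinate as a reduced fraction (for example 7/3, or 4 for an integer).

C = (20, 9)

1. C_x = 20  [C = 2·N−B = 2·(39/2, 9)−(19, 9)]
2. C_y = 9  [C = 2·N−B = 2·(39/2, 9)−(19, 9)]
   so C = (20, 9)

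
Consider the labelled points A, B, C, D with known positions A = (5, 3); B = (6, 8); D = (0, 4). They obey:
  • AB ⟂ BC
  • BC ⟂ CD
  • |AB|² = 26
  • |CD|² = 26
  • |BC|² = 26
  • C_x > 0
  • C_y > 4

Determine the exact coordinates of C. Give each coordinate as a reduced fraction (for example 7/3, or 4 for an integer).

1. C_x = 1  [[AB ⟂ BC ⇒ 1x+5y-46=0] ∩ [|C−(0, 4)|²=26]]
2. C_y = 9  [[AB ⟂ BC ⇒ 1x+5y-46=0] ∩ [|C−(0, 4)|²=26]]
   so C = (1, 9)

C = (1, 9)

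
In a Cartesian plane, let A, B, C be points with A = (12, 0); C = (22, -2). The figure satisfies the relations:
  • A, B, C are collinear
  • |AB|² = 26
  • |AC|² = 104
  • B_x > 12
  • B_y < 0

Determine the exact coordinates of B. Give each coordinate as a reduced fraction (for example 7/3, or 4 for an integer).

B = (17, -1)

1. B_x = 17  [[A, B, C are collinear ⇒ -2x-10y+24=0] ∩ [|B−(12, 0)|²=26]]
2. B_y = -1  [[A, B, C are collinear ⇒ -2x-10y+24=0] ∩ [|B−(12, 0)|²=26]]
   so B = (17, -1)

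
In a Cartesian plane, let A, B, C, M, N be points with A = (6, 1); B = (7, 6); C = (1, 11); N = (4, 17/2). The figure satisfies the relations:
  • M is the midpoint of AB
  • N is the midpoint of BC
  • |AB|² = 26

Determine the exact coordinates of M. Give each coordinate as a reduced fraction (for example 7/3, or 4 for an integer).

1. M_x = 13/2  [2·M = A+B = (6, 1)+(7, 6)]
2. M_y = 7/2  [2·M = A+B = (6, 1)+(7, 6)]
   so M = (13/2, 7/2)

M = (13/2, 7/2)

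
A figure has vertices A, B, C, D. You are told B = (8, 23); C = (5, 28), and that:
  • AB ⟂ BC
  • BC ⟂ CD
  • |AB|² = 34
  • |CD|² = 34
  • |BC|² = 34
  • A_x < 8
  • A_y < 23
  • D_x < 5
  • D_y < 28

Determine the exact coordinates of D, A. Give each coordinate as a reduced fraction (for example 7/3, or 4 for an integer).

D = (0, 25)
A = (3, 20)

1. D_x = 0  [[BC ⟂ CD ⇒ -3x+5y-125=0] ∩ [|D−(5, 28)|²=34]]
2. D_y = 25  [[BC ⟂ CD ⇒ -3x+5y-125=0] ∩ [|D−(5, 28)|²=34]]
   so D = (0, 25)
3. A_x = 3  [[AB ⟂ BC ⇒ 3x-5y+91=0] ∩ [|A−(8, 23)|²=34]]
4. A_y = 20  [[AB ⟂ BC ⇒ 3x-5y+91=0] ∩ [|A−(8, 23)|²=34]]
   so A = (3, 20)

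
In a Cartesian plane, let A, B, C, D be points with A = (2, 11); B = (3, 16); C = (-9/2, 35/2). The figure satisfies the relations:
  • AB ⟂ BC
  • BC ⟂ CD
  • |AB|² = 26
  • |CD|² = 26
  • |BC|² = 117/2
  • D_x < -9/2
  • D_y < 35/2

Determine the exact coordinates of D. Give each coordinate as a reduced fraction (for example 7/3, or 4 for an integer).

1. D_x = -11/2  [[BC ⟂ CD ⇒ -15/2x+3/2y-60=0] ∩ [|D−(-9/2, 35/2)|²=26]]
2. D_y = 25/2  [[BC ⟂ CD ⇒ -15/2x+3/2y-60=0] ∩ [|D−(-9/2, 35/2)|²=26]]
   so D = (-11/2, 25/2)

D = (-11/2, 25/2)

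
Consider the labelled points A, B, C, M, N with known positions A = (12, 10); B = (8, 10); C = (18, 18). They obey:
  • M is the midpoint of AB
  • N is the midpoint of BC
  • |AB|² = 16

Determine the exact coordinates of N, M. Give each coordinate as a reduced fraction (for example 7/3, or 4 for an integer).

N = (13, 14)
M = (10, 10)

1. M_x = 10  [2·M = A+B = (12, 10)+(8, 10)]
2. M_y = 10  [2·M = A+B = (12, 10)+(8, 10)]
   so M = (10, 10)
3. N_x = 13  [2·N = B+C = (8, 10)+(18, 18)]
4. N_y = 14  [2·N = B+C = (8, 10)+(18, 18)]
   so N = (13, 14)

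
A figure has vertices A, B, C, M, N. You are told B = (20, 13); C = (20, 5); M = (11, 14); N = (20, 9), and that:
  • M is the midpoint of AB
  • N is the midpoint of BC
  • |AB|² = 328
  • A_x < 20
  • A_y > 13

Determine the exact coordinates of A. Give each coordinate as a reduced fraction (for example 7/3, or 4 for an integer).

A = (2, 15)

1. A_x = 2  [A = 2·M−B = 2·(11, 14)−(20, 13)]
2. A_y = 15  [A = 2·M−B = 2·(11, 14)−(20, 13)]
   so A = (2, 15)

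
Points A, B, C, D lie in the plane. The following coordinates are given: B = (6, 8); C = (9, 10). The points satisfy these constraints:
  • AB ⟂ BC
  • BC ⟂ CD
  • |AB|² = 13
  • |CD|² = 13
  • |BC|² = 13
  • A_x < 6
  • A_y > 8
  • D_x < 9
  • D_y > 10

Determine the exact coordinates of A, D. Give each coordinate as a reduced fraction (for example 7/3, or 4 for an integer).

1. A_x = 4  [[AB ⟂ BC ⇒ -3x-2y+34=0] ∩ [|A−(6, 8)|²=13]]
2. A_y = 11  [[AB ⟂ BC ⇒ -3x-2y+34=0] ∩ [|A−(6, 8)|²=13]]
   so A = (4, 11)
3. D_x = 7  [[BC ⟂ CD ⇒ 3x+2y-47=0] ∩ [|D−(9, 10)|²=13]]
4. D_y = 13  [[BC ⟂ CD ⇒ 3x+2y-47=0] ∩ [|D−(9, 10)|²=13]]
   so D = (7, 13)

A = (4, 11)
D = (7, 13)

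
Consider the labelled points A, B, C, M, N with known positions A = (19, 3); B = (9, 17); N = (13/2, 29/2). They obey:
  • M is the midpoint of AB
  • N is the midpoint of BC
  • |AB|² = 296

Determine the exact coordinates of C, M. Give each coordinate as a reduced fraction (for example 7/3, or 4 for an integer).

1. M_x = 14  [2·M = A+B = (19, 3)+(9, 17)]
2. M_y = 10  [2·M = A+B = (19, 3)+(9, 17)]
   so M = (14, 10)
3. C_x = 4  [C = 2·N−B = 2·(13/2, 29/2)−(9, 17)]
4. C_y = 12  [C = 2·N−B = 2·(13/2, 29/2)−(9, 17)]
   so C = (4, 12)

C = (4, 12)
M = (14, 10)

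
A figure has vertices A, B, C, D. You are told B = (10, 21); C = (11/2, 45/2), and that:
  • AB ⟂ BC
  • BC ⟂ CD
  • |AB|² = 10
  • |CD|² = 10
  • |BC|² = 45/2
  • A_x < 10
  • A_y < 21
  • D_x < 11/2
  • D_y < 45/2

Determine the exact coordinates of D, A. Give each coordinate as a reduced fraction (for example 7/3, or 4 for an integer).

1. D_x = 9/2  [[BC ⟂ CD ⇒ -9/2x+3/2y-9=0] ∩ [|D−(11/2, 45/2)|²=10]]
2. D_y = 39/2  [[BC ⟂ CD ⇒ -9/2x+3/2y-9=0] ∩ [|D−(11/2, 45/2)|²=10]]
   so D = (9/2, 39/2)
3. A_x = 9  [[AB ⟂ BC ⇒ 9/2x-3/2y-27/2=0] ∩ [|A−(10, 21)|²=10]]
4. A_y = 18  [[AB ⟂ BC ⇒ 9/2x-3/2y-27/2=0] ∩ [|A−(10, 21)|²=10]]
   so A = (9, 18)

D = (9/2, 39/2)
A = (9, 18)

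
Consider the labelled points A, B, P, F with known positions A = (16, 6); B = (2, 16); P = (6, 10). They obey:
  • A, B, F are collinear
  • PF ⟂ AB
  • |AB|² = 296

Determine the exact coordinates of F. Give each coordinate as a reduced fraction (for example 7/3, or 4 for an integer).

F = (277/37, 447/37)

1. F_x = 277/37  [[A, B, F are collinear ⇒ -10x-14y+244=0] ∩ [PF ⟂ AB ⇒ -14x+10y-16=0]]
2. F_y = 447/37  [[A, B, F are collinear ⇒ -10x-14y+244=0] ∩ [PF ⟂ AB ⇒ -14x+10y-16=0]]
   so F = (277/37, 447/37)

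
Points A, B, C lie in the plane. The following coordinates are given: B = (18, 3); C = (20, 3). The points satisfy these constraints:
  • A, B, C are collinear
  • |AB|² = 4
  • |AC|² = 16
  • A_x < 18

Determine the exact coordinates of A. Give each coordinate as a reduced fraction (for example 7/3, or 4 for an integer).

A = (16, 3)

1. A_x = 16  [[A, B, C are collinear ⇒ 2y-6=0] ∩ [|A−(18, 3)|²=4]]
2. A_y = 3  [[A, B, C are collinear ⇒ 2y-6=0] ∩ [|A−(18, 3)|²=4]]
   so A = (16, 3)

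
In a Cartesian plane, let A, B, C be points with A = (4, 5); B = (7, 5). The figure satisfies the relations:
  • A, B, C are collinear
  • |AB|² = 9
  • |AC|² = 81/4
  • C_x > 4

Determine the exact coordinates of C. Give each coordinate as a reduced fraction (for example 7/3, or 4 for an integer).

C = (17/2, 5)

1. C_x = 17/2  [[A, B, C are collinear ⇒ 3y-15=0] ∩ [|C−(4, 5)|²=81/4]]
2. C_y = 5  [[A, B, C are collinear ⇒ 3y-15=0] ∩ [|C−(4, 5)|²=81/4]]
   so C = (17/2, 5)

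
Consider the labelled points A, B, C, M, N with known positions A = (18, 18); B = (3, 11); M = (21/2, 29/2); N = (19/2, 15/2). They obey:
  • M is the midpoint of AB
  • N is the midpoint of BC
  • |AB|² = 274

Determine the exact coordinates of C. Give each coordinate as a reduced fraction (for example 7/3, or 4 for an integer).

1. C_x = 16  [C = 2·N−B = 2·(19/2, 15/2)−(3, 11)]
2. C_y = 4  [C = 2·N−B = 2·(19/2, 15/2)−(3, 11)]
   so C = (16, 4)

C = (16, 4)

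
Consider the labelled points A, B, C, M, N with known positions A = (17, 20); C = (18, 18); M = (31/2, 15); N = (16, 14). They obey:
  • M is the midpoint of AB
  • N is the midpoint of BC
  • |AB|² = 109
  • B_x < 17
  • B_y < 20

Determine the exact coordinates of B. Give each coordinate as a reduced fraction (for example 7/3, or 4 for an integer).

B = (14, 10)

1. B_x = 14  [B = 2·M−A = 2·(31/2, 15)−(17, 20)]
2. B_y = 10  [B = 2·M−A = 2·(31/2, 15)−(17, 20)]
   so B = (14, 10)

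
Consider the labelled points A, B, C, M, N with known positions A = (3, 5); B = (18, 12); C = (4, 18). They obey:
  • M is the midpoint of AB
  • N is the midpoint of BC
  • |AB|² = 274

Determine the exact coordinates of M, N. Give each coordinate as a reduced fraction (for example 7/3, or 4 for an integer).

1. M_x = 21/2  [2·M = A+B = (3, 5)+(18, 12)]
2. M_y = 17/2  [2·M = A+B = (3, 5)+(18, 12)]
   so M = (21/2, 17/2)
3. N_x = 11  [2·N = B+C = (18, 12)+(4, 18)]
4. N_y = 15  [2·N = B+C = (18, 12)+(4, 18)]
   so N = (11, 15)

M = (21/2, 17/2)
N = (11, 15)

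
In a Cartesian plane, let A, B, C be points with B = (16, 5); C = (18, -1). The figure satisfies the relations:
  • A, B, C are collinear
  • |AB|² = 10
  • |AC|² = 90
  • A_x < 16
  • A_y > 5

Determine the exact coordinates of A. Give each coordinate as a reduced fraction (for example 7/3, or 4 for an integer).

1. A_x = 15  [[A, B, C are collinear ⇒ 6x+2y-106=0] ∩ [|A−(16, 5)|²=10]]
2. A_y = 8  [[A, B, C are collinear ⇒ 6x+2y-106=0] ∩ [|A−(16, 5)|²=10]]
   so A = (15, 8)

A = (15, 8)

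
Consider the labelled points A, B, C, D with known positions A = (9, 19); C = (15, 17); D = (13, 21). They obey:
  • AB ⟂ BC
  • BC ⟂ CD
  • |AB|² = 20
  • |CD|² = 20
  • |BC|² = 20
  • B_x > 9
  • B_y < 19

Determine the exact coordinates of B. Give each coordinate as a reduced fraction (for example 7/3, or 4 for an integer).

B = (11, 15)

1. B_x = 11  [[BC ⟂ CD ⇒ 2x-4y+38=0] ∩ [|B−(9, 19)|²=20]]
2. B_y = 15  [[BC ⟂ CD ⇒ 2x-4y+38=0] ∩ [|B−(9, 19)|²=20]]
   so B = (11, 15)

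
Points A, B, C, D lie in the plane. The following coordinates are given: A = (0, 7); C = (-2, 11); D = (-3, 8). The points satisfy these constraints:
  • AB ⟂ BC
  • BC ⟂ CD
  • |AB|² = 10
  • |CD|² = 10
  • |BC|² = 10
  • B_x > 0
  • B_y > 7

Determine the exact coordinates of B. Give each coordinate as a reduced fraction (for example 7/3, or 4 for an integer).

1. B_x = 1  [[BC ⟂ CD ⇒ 1x+3y-31=0] ∩ [|B−(0, 7)|²=10]]
2. B_y = 10  [[BC ⟂ CD ⇒ 1x+3y-31=0] ∩ [|B−(0, 7)|²=10]]
   so B = (1, 10)

B = (1, 10)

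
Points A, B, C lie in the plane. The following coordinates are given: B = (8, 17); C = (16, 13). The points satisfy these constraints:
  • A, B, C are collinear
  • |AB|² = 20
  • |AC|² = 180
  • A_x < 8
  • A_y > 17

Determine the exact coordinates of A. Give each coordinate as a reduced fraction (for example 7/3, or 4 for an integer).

1. A_x = 4  [[A, B, C are collinear ⇒ 4x+8y-168=0] ∩ [|A−(8, 17)|²=20]]
2. A_y = 19  [[A, B, C are collinear ⇒ 4x+8y-168=0] ∩ [|A−(8, 17)|²=20]]
   so A = (4, 19)

A = (4, 19)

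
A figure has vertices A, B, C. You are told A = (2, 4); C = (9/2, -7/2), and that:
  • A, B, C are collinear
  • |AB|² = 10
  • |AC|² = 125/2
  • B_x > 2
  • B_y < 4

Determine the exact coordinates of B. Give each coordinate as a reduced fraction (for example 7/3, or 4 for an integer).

B = (3, 1)

1. B_x = 3  [[A, B, C are collinear ⇒ -15/2x-5/2y+25=0] ∩ [|B−(2, 4)|²=10]]
2. B_y = 1  [[A, B, C are collinear ⇒ -15/2x-5/2y+25=0] ∩ [|B−(2, 4)|²=10]]
   so B = (3, 1)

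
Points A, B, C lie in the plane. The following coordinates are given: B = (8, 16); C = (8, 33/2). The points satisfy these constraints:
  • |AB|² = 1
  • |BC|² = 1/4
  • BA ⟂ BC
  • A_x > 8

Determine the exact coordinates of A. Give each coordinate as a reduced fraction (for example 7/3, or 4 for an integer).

A = (9, 16)

1. A_x = 9  [[BA ⟂ BC ⇒ 1/2y-8=0] ∩ [|A−(8, 16)|²=1]]
2. A_y = 16  [[BA ⟂ BC ⇒ 1/2y-8=0] ∩ [|A−(8, 16)|²=1]]
   so A = (9, 16)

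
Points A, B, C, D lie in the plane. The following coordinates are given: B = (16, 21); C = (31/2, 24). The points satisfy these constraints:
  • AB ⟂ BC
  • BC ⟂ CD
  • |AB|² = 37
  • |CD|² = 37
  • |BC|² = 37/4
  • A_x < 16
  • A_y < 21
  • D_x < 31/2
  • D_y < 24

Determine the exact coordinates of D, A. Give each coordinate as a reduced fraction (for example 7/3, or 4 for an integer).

D = (19/2, 23)
A = (10, 20)

1. D_x = 19/2  [[BC ⟂ CD ⇒ -1/2x+3y-257/4=0] ∩ [|D−(31/2, 24)|²=37]]
2. D_y = 23  [[BC ⟂ CD ⇒ -1/2x+3y-257/4=0] ∩ [|D−(31/2, 24)|²=37]]
   so D = (19/2, 23)
3. A_x = 10  [[AB ⟂ BC ⇒ 1/2x-3y+55=0] ∩ [|A−(16, 21)|²=37]]
4. A_y = 20  [[AB ⟂ BC ⇒ 1/2x-3y+55=0] ∩ [|A−(16, 21)|²=37]]
   so A = (10, 20)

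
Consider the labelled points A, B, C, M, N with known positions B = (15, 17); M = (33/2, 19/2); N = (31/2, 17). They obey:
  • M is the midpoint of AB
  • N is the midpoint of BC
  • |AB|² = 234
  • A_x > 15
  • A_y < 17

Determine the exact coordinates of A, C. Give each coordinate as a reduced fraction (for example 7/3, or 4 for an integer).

A = (18, 2)
C = (16, 17)

1. A_x = 18  [A = 2·M−B = 2·(33/2, 19/2)−(15, 17)]
2. A_y = 2  [A = 2·M−B = 2·(33/2, 19/2)−(15, 17)]
   so A = (18, 2)
3. C_x = 16  [C = 2·N−B = 2·(31/2, 17)−(15, 17)]
4. C_y = 17  [C = 2·N−B = 2·(31/2, 17)−(15, 17)]
   so C = (16, 17)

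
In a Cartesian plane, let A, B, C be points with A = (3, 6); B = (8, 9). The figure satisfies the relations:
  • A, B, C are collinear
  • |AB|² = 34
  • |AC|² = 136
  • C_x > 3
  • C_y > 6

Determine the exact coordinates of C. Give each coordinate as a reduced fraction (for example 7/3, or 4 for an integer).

C = (13, 12)

1. C_x = 13  [[A, B, C are collinear ⇒ -3x+5y-21=0] ∩ [|C−(3, 6)|²=136]]
2. C_y = 12  [[A, B, C are collinear ⇒ -3x+5y-21=0] ∩ [|C−(3, 6)|²=136]]
   so C = (13, 12)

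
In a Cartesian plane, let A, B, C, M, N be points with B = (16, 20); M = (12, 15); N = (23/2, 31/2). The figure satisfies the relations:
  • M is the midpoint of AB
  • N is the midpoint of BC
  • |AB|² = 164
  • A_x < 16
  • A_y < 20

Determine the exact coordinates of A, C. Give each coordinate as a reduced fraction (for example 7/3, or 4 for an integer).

1. A_x = 8  [A = 2·M−B = 2·(12, 15)−(16, 20)]
2. A_y = 10  [A = 2·M−B = 2·(12, 15)−(16, 20)]
   so A = (8, 10)
3. C_x = 7  [C = 2·N−B = 2·(23/2, 31/2)−(16, 20)]
4. C_y = 11  [C = 2·N−B = 2·(23/2, 31/2)−(16, 20)]
   so C = (7, 11)

A = (8, 10)
C = (7, 11)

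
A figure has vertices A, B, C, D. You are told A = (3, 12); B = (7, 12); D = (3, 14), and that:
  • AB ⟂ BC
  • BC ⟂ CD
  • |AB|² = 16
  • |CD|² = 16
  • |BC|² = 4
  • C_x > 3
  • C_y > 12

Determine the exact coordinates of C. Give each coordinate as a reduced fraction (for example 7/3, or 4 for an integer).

C = (7, 14)

1. C_x = 7  [[AB ⟂ BC ⇒ 4x-28=0] ∩ [|C−(3, 14)|²=16]]
2. C_y = 14  [[AB ⟂ BC ⇒ 4x-28=0] ∩ [|C−(3, 14)|²=16]]
   so C = (7, 14)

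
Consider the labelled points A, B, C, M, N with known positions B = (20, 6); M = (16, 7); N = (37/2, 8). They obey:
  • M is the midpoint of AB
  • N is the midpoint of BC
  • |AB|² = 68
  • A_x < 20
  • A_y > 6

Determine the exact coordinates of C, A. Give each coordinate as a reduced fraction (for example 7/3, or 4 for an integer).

C = (17, 10)
A = (12, 8)

1. A_x = 12  [A = 2·M−B = 2·(16, 7)−(20, 6)]
2. A_y = 8  [A = 2·M−B = 2·(16, 7)−(20, 6)]
   so A = (12, 8)
3. C_x = 17  [C = 2·N−B = 2·(37/2, 8)−(20, 6)]
4. C_y = 10  [C = 2·N−B = 2·(37/2, 8)−(20, 6)]
   so C = (17, 10)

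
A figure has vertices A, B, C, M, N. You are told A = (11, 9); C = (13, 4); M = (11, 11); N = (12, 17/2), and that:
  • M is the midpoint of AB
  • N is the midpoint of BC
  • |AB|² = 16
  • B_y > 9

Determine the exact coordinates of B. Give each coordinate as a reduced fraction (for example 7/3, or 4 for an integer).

B = (11, 13)

1. B_x = 11  [B = 2·M−A = 2·(11, 11)−(11, 9)]
2. B_y = 13  [B = 2·M−A = 2·(11, 11)−(11, 9)]
   so B = (11, 13)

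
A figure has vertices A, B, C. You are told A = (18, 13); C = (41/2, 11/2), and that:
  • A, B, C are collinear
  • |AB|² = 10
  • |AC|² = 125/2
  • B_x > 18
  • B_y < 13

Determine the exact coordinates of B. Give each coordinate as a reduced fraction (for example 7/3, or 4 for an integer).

B = (19, 10)

1. B_x = 19  [[A, B, C are collinear ⇒ -15/2x-5/2y+335/2=0] ∩ [|B−(18, 13)|²=10]]
2. B_y = 10  [[A, B, C are collinear ⇒ -15/2x-5/2y+335/2=0] ∩ [|B−(18, 13)|²=10]]
   so B = (19, 10)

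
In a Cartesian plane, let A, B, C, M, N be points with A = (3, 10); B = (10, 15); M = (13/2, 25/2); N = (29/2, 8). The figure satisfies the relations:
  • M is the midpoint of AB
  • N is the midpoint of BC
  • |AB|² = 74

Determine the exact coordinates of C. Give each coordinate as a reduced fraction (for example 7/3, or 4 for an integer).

1. C_x = 19  [C = 2·N−B = 2·(29/2, 8)−(10, 15)]
2. C_y = 1  [C = 2·N−B = 2·(29/2, 8)−(10, 15)]
   so C = (19, 1)

C = (19, 1)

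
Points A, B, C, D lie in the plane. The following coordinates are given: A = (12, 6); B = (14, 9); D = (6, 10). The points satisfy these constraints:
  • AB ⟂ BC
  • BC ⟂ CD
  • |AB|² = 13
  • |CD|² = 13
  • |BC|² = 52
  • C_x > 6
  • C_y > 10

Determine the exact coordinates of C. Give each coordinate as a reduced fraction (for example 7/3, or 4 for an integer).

C = (8, 13)

1. C_x = 8  [[AB ⟂ BC ⇒ 2x+3y-55=0] ∩ [|C−(6, 10)|²=13]]
2. C_y = 13  [[AB ⟂ BC ⇒ 2x+3y-55=0] ∩ [|C−(6, 10)|²=13]]
   so C = (8, 13)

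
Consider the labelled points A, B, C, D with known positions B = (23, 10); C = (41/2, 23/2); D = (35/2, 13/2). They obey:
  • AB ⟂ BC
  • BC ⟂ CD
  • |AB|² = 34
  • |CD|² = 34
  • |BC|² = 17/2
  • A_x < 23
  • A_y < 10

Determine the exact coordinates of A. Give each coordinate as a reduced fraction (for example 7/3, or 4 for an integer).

A = (20, 5)

1. A_x = 20  [[AB ⟂ BC ⇒ 5/2x-3/2y-85/2=0] ∩ [|A−(23, 10)|²=34]]
2. A_y = 5  [[AB ⟂ BC ⇒ 5/2x-3/2y-85/2=0] ∩ [|A−(23, 10)|²=34]]
   so A = (20, 5)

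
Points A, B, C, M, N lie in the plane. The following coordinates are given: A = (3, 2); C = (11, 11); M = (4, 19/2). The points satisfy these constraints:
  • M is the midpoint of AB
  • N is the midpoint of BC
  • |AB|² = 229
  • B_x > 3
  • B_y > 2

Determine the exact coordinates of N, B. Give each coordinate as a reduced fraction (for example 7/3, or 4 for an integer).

N = (8, 14)
B = (5, 17)

1. B_x = 5  [B = 2·M−A = 2·(4, 19/2)−(3, 2)]
2. B_y = 17  [B = 2·M−A = 2·(4, 19/2)−(3, 2)]
   so B = (5, 17)
3. N_x = 8  [2·N = B+C = (5, 17)+(11, 11)]
4. N_y = 14  [2·N = B+C = (5, 17)+(11, 11)]
   so N = (8, 14)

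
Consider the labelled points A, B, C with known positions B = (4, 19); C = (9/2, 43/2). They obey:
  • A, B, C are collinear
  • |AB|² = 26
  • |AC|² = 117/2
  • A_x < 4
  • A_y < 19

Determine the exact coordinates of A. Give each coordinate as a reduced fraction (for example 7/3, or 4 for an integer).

A = (3, 14)

1. A_x = 3  [[A, B, C are collinear ⇒ -5/2x+1/2y+1/2=0] ∩ [|A−(4, 19)|²=26]]
2. A_y = 14  [[A, B, C are collinear ⇒ -5/2x+1/2y+1/2=0] ∩ [|A−(4, 19)|²=26]]
   so A = (3, 14)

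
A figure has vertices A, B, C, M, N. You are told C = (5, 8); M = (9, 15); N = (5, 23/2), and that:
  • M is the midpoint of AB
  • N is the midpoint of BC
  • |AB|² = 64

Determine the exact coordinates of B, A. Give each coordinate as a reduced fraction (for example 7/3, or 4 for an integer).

1. B_x = 5  [B = 2·N−C = 2·(5, 23/2)−(5, 8)]
2. B_y = 15  [B = 2·N−C = 2·(5, 23/2)−(5, 8)]
   so B = (5, 15)
3. A_x = 13  [A = 2·M−B = 2·(9, 15)−(5, 15)]
4. A_y = 15  [A = 2·M−B = 2·(9, 15)−(5, 15)]
   so A = (13, 15)

B = (5, 15)
A = (13, 15)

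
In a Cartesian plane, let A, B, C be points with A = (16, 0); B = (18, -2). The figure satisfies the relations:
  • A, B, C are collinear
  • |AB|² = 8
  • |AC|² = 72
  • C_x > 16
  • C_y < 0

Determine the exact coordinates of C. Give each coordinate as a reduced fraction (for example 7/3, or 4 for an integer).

C = (22, -6)

1. C_x = 22  [[A, B, C are collinear ⇒ 2x+2y-32=0] ∩ [|C−(16, 0)|²=72]]
2. C_y = -6  [[A, B, C are collinear ⇒ 2x+2y-32=0] ∩ [|C−(16, 0)|²=72]]
   so C = (22, -6)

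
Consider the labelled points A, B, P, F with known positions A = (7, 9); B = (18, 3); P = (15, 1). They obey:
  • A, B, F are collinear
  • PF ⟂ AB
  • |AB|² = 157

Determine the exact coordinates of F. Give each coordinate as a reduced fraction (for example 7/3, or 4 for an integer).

1. F_x = 2595/157  [[A, B, F are collinear ⇒ 6x+11y-141=0] ∩ [PF ⟂ AB ⇒ 11x-6y-159=0]]
2. F_y = 597/157  [[A, B, F are collinear ⇒ 6x+11y-141=0] ∩ [PF ⟂ AB ⇒ 11x-6y-159=0]]
   so F = (2595/157, 597/157)

F = (2595/157, 597/157)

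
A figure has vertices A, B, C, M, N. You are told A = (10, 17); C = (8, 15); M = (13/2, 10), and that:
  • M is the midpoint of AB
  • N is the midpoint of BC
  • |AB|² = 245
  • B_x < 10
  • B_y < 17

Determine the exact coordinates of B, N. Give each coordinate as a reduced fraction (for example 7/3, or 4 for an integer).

1. B_x = 3  [B = 2·M−A = 2·(13/2, 10)−(10, 17)]
2. B_y = 3  [B = 2·M−A = 2·(13/2, 10)−(10, 17)]
   so B = (3, 3)
3. N_x = 11/2  [2·N = B+C = (3, 3)+(8, 15)]
4. N_y = 9  [2·N = B+C = (3, 3)+(8, 15)]
   so N = (11/2, 9)

B = (3, 3)
N = (11/2, 9)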